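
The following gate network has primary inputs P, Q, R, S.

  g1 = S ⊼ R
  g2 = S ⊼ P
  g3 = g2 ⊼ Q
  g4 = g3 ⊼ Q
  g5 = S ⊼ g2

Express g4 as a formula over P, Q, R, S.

g2 = S ⊼ P
g3 = g2 ⊼ Q = (S ⊼ P) ⊼ Q
g4 = g3 ⊼ Q = ((S ⊼ P) ⊼ Q) ⊼ Q

((S ⊼ P) ⊼ Q) ⊼ Q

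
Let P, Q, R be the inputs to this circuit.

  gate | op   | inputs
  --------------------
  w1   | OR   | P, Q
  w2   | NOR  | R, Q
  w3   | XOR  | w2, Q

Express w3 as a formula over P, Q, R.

w2 = R NOR Q
w3 = w2 XOR Q = (R NOR Q) XOR Q

(R NOR Q) XOR Q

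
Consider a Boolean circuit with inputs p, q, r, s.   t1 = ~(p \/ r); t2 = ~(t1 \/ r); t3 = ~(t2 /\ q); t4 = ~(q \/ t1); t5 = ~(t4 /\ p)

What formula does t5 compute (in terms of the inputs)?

~((~(q \/ (~(p \/ r)))) /\ p)

t1 = ~(p \/ r)
t4 = ~(q \/ t1) = ~(q \/ (~(p \/ r)))
t5 = ~(t4 /\ p) = ~((~(q \/ (~(p \/ r)))) /\ p)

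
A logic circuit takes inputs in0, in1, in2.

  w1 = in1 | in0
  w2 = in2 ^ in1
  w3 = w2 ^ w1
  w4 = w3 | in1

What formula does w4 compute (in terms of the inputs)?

w1 = in1 | in0
w2 = in2 ^ in1
w3 = w2 ^ w1 = (in2 ^ in1) ^ (in1 | in0)
w4 = w3 | in1 = ((in2 ^ in1) ^ (in1 | in0)) | in1

((in2 ^ in1) ^ (in1 | in0)) | in1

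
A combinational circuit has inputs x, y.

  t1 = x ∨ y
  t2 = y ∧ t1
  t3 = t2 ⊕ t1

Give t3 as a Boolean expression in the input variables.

(y ∧ (x ∨ y)) ⊕ (x ∨ y)

t1 = x ∨ y
t2 = y ∧ t1 = y ∧ (x ∨ y)
t3 = t2 ⊕ t1 = (y ∧ (x ∨ y)) ⊕ (x ∨ y)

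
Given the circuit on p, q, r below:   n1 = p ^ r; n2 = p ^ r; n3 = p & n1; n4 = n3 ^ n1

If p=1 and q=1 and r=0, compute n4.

n1 = 1 ^ 0 = 1
n3 = 1 & 1 = 1
n4 = 1 ^ 1 = 0

0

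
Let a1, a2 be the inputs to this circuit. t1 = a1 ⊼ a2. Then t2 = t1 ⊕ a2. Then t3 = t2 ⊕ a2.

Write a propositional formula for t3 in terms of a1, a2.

t1 = a1 ⊼ a2
t2 = t1 ⊕ a2 = (a1 ⊼ a2) ⊕ a2
t3 = t2 ⊕ a2 = ((a1 ⊼ a2) ⊕ a2) ⊕ a2

((a1 ⊼ a2) ⊕ a2) ⊕ a2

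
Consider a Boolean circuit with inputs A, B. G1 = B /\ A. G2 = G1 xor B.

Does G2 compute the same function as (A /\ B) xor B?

G1 = B /\ A
G2 = G1 xor B = (B /\ A) xor B
At A=0, B=0: circuit gives 0, formula gives 0.
At A=0, B=1: circuit gives 1, formula gives 1.
Agrees on all 4 inputs.

Yes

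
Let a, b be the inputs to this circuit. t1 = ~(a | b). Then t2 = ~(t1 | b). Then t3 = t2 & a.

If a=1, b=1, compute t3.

0

t1 = ~(1 | 1) = 0
t2 = ~(0 | 1) = 0
t3 = 0 & 1 = 0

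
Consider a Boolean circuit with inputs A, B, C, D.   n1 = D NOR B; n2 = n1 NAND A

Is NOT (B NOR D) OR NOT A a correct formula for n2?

n1 = D NOR B
n2 = n1 NAND A = (D NOR B) NAND A
At A=1, B=0, C=0, D=0: circuit gives 0, formula gives 0.
At A=0, B=0, C=0, D=0: circuit gives 1, formula gives 1.
Agrees on all 16 inputs.

Yes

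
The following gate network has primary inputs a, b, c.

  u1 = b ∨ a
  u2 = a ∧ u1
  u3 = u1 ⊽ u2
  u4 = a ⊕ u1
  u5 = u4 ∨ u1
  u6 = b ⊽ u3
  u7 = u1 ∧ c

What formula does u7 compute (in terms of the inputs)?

(b ∨ a) ∧ c

u1 = b ∨ a
u7 = u1 ∧ c = (b ∨ a) ∧ c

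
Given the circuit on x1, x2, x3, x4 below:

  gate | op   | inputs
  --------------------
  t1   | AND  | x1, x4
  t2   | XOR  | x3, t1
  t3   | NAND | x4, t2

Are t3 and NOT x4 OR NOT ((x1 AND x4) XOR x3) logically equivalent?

Yes

t1 = x1 AND x4
t2 = x3 XOR t1 = x3 XOR (x1 AND x4)
t3 = x4 NAND t2 = x4 NAND (x3 XOR (x1 AND x4))
At x1=0, x2=0, x3=1, x4=1: circuit gives 0, formula gives 0.
At x1=0, x2=0, x3=0, x4=0: circuit gives 1, formula gives 1.
Agrees on all 16 inputs.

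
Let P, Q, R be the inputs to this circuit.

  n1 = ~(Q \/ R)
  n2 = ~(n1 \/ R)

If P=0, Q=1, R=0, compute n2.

n1 = ~(1 \/ 0) = 0
n2 = ~(0 \/ 0) = 1

1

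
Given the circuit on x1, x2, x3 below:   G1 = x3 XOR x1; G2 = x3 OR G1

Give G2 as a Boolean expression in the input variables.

G1 = x3 XOR x1
G2 = x3 OR G1 = x3 OR (x3 XOR x1)

x3 OR (x3 XOR x1)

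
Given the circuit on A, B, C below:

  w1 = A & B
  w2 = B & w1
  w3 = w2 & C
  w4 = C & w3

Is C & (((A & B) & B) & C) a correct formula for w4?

Yes

w1 = A & B
w2 = B & w1 = B & (A & B)
w3 = w2 & C = (B & (A & B)) & C
w4 = C & w3 = C & ((B & (A & B)) & C)
At A=0, B=0, C=0: circuit gives 0, formula gives 0.
At A=1, B=1, C=1: circuit gives 1, formula gives 1.
Agrees on all 8 inputs.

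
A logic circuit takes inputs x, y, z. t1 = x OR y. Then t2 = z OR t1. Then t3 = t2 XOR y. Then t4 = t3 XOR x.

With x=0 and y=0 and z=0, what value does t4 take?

0

t1 = 0 OR 0 = 0
t2 = 0 OR 0 = 0
t3 = 0 XOR 0 = 0
t4 = 0 XOR 0 = 0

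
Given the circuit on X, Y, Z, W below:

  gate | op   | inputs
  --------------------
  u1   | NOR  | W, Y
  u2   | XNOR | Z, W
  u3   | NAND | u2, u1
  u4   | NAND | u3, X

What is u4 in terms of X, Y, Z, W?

u1 = W NOR Y
u2 = Z XNOR W
u3 = u2 NAND u1 = (Z XNOR W) NAND (W NOR Y)
u4 = u3 NAND X = ((Z XNOR W) NAND (W NOR Y)) NAND X

((Z XNOR W) NAND (W NOR Y)) NAND X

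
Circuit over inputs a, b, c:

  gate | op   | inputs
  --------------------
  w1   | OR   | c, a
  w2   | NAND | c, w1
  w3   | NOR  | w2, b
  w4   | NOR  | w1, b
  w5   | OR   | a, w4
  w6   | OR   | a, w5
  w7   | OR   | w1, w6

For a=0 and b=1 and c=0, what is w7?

0

w1 = 0 OR 0 = 0
w4 = 0 NOR 1 = 0
w5 = 0 OR 0 = 0
w6 = 0 OR 0 = 0
w7 = 0 OR 0 = 0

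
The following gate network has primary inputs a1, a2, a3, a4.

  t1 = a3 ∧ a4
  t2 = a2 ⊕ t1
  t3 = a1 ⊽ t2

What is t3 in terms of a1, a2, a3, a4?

t1 = a3 ∧ a4
t2 = a2 ⊕ t1 = a2 ⊕ (a3 ∧ a4)
t3 = a1 ⊽ t2 = a1 ⊽ (a2 ⊕ (a3 ∧ a4))

a1 ⊽ (a2 ⊕ (a3 ∧ a4))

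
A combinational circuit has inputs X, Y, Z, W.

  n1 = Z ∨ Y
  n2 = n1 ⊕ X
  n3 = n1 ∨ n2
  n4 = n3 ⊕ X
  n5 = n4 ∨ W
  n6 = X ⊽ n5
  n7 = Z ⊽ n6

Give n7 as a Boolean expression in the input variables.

n1 = Z ∨ Y
n2 = n1 ⊕ X = (Z ∨ Y) ⊕ X
n3 = n1 ∨ n2 = (Z ∨ Y) ∨ ((Z ∨ Y) ⊕ X)
n4 = n3 ⊕ X = ((Z ∨ Y) ∨ ((Z ∨ Y) ⊕ X)) ⊕ X
n5 = n4 ∨ W = (((Z ∨ Y) ∨ ((Z ∨ Y) ⊕ X)) ⊕ X) ∨ W
n6 = X ⊽ n5 = X ⊽ ((((Z ∨ Y) ∨ ((Z ∨ Y) ⊕ X)) ⊕ X) ∨ W)
n7 = Z ⊽ n6 = Z ⊽ (X ⊽ ((((Z ∨ Y) ∨ ((Z ∨ Y) ⊕ X)) ⊕ X) ∨ W))

Z ⊽ (X ⊽ ((((Z ∨ Y) ∨ ((Z ∨ Y) ⊕ X)) ⊕ X) ∨ W))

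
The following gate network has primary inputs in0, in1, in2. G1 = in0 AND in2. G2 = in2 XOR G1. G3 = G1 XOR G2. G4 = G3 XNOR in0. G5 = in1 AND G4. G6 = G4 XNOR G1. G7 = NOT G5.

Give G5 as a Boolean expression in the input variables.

G1 = in0 AND in2
G2 = in2 XOR G1 = in2 XOR (in0 AND in2)
G3 = G1 XOR G2 = (in0 AND in2) XOR (in2 XOR (in0 AND in2))
G4 = G3 XNOR in0 = ((in0 AND in2) XOR (in2 XOR (in0 AND in2))) XNOR in0
G5 = in1 AND G4 = in1 AND (((in0 AND in2) XOR (in2 XOR (in0 AND in2))) XNOR in0)

in1 AND (((in0 AND in2) XOR (in2 XOR (in0 AND in2))) XNOR in0)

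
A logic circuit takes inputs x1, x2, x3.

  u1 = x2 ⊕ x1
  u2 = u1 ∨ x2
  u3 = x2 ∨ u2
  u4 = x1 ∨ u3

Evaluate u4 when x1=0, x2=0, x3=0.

u1 = 0 ⊕ 0 = 0
u2 = 0 ∨ 0 = 0
u3 = 0 ∨ 0 = 0
u4 = 0 ∨ 0 = 0

0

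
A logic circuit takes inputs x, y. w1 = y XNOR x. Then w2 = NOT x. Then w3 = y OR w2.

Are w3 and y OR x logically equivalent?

No

w2 = NOT x
w3 = y OR w2 = y OR NOT x
At x=0, y=0: circuit gives 1, formula gives 0.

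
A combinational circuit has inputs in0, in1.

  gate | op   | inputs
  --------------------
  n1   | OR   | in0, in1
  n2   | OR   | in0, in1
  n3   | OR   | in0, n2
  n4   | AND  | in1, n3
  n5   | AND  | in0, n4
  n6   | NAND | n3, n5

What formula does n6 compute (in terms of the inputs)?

n2 = in0 OR in1
n3 = in0 OR n2 = in0 OR (in0 OR in1)
n4 = in1 AND n3 = in1 AND (in0 OR (in0 OR in1))
n5 = in0 AND n4 = in0 AND (in1 AND (in0 OR (in0 OR in1)))
n6 = n3 NAND n5 = (in0 OR (in0 OR in1)) NAND (in0 AND (in1 AND (in0 OR (in0 OR in1))))

(in0 OR (in0 OR in1)) NAND (in0 AND (in1 AND (in0 OR (in0 OR in1))))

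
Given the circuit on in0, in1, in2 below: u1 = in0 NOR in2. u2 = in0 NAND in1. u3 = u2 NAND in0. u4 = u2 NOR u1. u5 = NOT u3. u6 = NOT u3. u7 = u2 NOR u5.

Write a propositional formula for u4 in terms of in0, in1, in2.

(in0 NAND in1) NOR (in0 NOR in2)

u1 = in0 NOR in2
u2 = in0 NAND in1
u4 = u2 NOR u1 = (in0 NAND in1) NOR (in0 NOR in2)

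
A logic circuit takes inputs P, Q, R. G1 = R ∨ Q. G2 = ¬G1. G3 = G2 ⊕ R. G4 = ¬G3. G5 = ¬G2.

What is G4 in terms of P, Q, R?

G1 = R ∨ Q
G2 = ¬G1 = ¬(R ∨ Q)
G3 = G2 ⊕ R = ¬(R ∨ Q) ⊕ R
G4 = ¬G3 = ¬(¬(R ∨ Q) ⊕ R)

¬(¬(R ∨ Q) ⊕ R)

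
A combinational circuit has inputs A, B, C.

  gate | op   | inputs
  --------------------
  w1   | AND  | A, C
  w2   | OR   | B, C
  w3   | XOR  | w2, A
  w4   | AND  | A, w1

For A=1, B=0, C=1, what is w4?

1

w1 = 1 AND 1 = 1
w4 = 1 AND 1 = 1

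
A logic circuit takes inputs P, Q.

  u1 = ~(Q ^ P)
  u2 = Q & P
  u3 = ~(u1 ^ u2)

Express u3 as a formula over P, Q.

~((~(Q ^ P)) ^ (Q & P))

u1 = ~(Q ^ P)
u2 = Q & P
u3 = ~(u1 ^ u2) = ~((~(Q ^ P)) ^ (Q & P))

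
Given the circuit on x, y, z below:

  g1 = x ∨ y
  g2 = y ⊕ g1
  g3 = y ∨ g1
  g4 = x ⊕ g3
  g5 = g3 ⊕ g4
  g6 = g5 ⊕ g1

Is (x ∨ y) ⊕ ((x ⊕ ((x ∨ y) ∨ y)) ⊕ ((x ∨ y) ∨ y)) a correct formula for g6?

g1 = x ∨ y
g3 = y ∨ g1 = y ∨ (x ∨ y)
g4 = x ⊕ g3 = x ⊕ (y ∨ (x ∨ y))
g5 = g3 ⊕ g4 = (y ∨ (x ∨ y)) ⊕ (x ⊕ (y ∨ (x ∨ y)))
g6 = g5 ⊕ g1 = ((y ∨ (x ∨ y)) ⊕ (x ⊕ (y ∨ (x ∨ y)))) ⊕ (x ∨ y)
At x=0, y=0, z=0: circuit gives 0, formula gives 0.
At x=0, y=1, z=0: circuit gives 1, formula gives 1.
Agrees on all 8 inputs.

Yes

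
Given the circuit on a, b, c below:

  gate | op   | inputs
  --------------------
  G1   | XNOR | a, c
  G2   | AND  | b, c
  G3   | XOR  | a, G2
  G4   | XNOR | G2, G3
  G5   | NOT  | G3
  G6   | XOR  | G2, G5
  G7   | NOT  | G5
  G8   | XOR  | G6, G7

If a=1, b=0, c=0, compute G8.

G2 = 0 AND 0 = 0
G3 = 1 XOR 0 = 1
G5 = NOT 1 = 0
G6 = 0 XOR 0 = 0
G7 = NOT 0 = 1
G8 = 0 XOR 1 = 1

1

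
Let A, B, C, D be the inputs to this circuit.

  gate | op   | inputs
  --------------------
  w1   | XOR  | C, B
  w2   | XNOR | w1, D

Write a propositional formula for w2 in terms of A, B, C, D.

w1 = C XOR B
w2 = w1 XNOR D = (C XOR B) XNOR D

(C XOR B) XNOR D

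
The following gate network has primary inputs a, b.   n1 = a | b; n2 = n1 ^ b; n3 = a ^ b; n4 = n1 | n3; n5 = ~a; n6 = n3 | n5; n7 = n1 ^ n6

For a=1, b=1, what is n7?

1

n1 = 1 | 1 = 1
n3 = 1 ^ 1 = 0
n5 = ~1 = 0
n6 = 0 | 0 = 0
n7 = 1 ^ 0 = 1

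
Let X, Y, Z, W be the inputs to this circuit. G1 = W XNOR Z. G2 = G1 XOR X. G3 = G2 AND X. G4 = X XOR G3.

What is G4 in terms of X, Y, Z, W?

G1 = W XNOR Z
G2 = G1 XOR X = (W XNOR Z) XOR X
G3 = G2 AND X = ((W XNOR Z) XOR X) AND X
G4 = X XOR G3 = X XOR (((W XNOR Z) XOR X) AND X)

X XOR (((W XNOR Z) XOR X) AND X)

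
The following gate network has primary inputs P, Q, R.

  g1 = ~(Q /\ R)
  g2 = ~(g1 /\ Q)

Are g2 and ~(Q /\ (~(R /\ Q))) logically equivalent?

Yes

g1 = ~(Q /\ R)
g2 = ~(g1 /\ Q) = ~((~(Q /\ R)) /\ Q)
At P=0, Q=1, R=0: circuit gives 0, formula gives 0.
At P=0, Q=0, R=0: circuit gives 1, formula gives 1.
Agrees on all 8 inputs.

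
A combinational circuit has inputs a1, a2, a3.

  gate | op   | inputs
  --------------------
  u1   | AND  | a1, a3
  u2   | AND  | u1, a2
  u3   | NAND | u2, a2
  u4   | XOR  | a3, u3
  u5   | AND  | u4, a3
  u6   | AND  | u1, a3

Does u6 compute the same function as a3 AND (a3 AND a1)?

u1 = a1 AND a3
u6 = u1 AND a3 = (a1 AND a3) AND a3
At a1=0, a2=0, a3=0: circuit gives 0, formula gives 0.
At a1=1, a2=0, a3=1: circuit gives 1, formula gives 1.
Agrees on all 8 inputs.

Yes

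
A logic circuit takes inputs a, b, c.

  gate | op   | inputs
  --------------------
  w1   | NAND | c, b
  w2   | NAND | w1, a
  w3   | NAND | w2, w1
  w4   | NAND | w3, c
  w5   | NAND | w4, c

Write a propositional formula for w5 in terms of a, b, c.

((((c NAND b) NAND a) NAND (c NAND b)) NAND c) NAND c

w1 = c NAND b
w2 = w1 NAND a = (c NAND b) NAND a
w3 = w2 NAND w1 = ((c NAND b) NAND a) NAND (c NAND b)
w4 = w3 NAND c = (((c NAND b) NAND a) NAND (c NAND b)) NAND c
w5 = w4 NAND c = ((((c NAND b) NAND a) NAND (c NAND b)) NAND c) NAND c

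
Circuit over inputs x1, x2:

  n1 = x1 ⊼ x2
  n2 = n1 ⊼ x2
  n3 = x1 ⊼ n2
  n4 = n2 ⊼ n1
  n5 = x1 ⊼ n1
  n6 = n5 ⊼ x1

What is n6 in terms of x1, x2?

(x1 ⊼ (x1 ⊼ x2)) ⊼ x1

n1 = x1 ⊼ x2
n5 = x1 ⊼ n1 = x1 ⊼ (x1 ⊼ x2)
n6 = n5 ⊼ x1 = (x1 ⊼ (x1 ⊼ x2)) ⊼ x1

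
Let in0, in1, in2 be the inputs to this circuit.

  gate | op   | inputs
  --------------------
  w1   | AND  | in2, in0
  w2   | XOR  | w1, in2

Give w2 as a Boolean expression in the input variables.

w1 = in2 AND in0
w2 = w1 XOR in2 = (in2 AND in0) XOR in2

(in2 AND in0) XOR in2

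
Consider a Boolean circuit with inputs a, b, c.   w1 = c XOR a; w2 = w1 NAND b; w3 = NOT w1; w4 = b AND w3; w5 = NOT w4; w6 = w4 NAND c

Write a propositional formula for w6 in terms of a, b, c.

(b AND NOT (c XOR a)) NAND c

w1 = c XOR a
w3 = NOT w1 = NOT (c XOR a)
w4 = b AND w3 = b AND NOT (c XOR a)
w6 = w4 NAND c = (b AND NOT (c XOR a)) NAND c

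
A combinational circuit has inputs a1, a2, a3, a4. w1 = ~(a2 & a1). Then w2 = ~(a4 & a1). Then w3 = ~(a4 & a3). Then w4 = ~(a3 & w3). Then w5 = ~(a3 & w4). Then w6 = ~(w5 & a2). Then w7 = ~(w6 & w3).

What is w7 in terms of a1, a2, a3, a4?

w3 = ~(a4 & a3)
w4 = ~(a3 & w3) = ~(a3 & (~(a4 & a3)))
w5 = ~(a3 & w4) = ~(a3 & (~(a3 & (~(a4 & a3)))))
w6 = ~(w5 & a2) = ~((~(a3 & (~(a3 & (~(a4 & a3)))))) & a2)
w7 = ~(w6 & w3) = ~((~((~(a3 & (~(a3 & (~(a4 & a3)))))) & a2)) & (~(a4 & a3)))

~((~((~(a3 & (~(a3 & (~(a4 & a3)))))) & a2)) & (~(a4 & a3)))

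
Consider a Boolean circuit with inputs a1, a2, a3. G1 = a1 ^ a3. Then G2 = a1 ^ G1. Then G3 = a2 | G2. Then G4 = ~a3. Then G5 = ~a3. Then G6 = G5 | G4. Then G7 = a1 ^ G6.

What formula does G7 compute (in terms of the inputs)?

a1 ^ (~a3 | ~a3)

G4 = ~a3
G5 = ~a3
G6 = G5 | G4 = ~a3 | ~a3
G7 = a1 ^ G6 = a1 ^ (~a3 | ~a3)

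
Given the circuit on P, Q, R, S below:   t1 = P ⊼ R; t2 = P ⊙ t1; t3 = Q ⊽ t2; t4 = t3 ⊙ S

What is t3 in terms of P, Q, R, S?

Q ⊽ (P ⊙ (P ⊼ R))

t1 = P ⊼ R
t2 = P ⊙ t1 = P ⊙ (P ⊼ R)
t3 = Q ⊽ t2 = Q ⊽ (P ⊙ (P ⊼ R))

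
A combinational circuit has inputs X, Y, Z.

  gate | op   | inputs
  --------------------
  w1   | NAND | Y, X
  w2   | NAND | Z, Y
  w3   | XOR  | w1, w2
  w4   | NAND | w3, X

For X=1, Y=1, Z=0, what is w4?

0

w1 = 1 NAND 1 = 0
w2 = 0 NAND 1 = 1
w3 = 0 XOR 1 = 1
w4 = 1 NAND 1 = 0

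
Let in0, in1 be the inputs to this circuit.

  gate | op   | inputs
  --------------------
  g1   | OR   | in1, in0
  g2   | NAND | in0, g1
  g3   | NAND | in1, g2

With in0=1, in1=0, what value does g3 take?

1

g1 = 0 OR 1 = 1
g2 = 1 NAND 1 = 0
g3 = 0 NAND 0 = 1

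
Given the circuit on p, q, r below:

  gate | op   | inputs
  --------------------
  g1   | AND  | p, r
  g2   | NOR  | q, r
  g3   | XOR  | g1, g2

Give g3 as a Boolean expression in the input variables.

g1 = p AND r
g2 = q NOR r
g3 = g1 XOR g2 = (p AND r) XOR (q NOR r)

(p AND r) XOR (q NOR r)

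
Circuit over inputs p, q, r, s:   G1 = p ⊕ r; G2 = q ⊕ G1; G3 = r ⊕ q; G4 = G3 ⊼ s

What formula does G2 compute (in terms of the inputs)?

G1 = p ⊕ r
G2 = q ⊕ G1 = q ⊕ (p ⊕ r)

q ⊕ (p ⊕ r)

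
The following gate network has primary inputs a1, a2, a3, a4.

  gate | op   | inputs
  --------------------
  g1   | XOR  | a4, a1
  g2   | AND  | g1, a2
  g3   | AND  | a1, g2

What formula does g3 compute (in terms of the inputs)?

g1 = a4 XOR a1
g2 = g1 AND a2 = (a4 XOR a1) AND a2
g3 = a1 AND g2 = a1 AND ((a4 XOR a1) AND a2)

a1 AND ((a4 XOR a1) AND a2)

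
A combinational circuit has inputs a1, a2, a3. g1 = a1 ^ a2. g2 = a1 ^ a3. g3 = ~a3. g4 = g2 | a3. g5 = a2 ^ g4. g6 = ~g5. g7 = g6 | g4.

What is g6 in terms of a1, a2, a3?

~(a2 ^ ((a1 ^ a3) | a3))

g2 = a1 ^ a3
g4 = g2 | a3 = (a1 ^ a3) | a3
g5 = a2 ^ g4 = a2 ^ ((a1 ^ a3) | a3)
g6 = ~g5 = ~(a2 ^ ((a1 ^ a3) | a3))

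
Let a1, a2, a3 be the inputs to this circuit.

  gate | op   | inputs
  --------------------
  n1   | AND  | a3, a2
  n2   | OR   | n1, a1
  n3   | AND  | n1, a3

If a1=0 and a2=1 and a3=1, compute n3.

1

n1 = 1 AND 1 = 1
n3 = 1 AND 1 = 1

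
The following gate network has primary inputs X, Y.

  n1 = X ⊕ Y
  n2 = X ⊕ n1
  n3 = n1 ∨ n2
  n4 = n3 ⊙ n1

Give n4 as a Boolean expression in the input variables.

((X ⊕ Y) ∨ (X ⊕ (X ⊕ Y))) ⊙ (X ⊕ Y)

n1 = X ⊕ Y
n2 = X ⊕ n1 = X ⊕ (X ⊕ Y)
n3 = n1 ∨ n2 = (X ⊕ Y) ∨ (X ⊕ (X ⊕ Y))
n4 = n3 ⊙ n1 = ((X ⊕ Y) ∨ (X ⊕ (X ⊕ Y))) ⊙ (X ⊕ Y)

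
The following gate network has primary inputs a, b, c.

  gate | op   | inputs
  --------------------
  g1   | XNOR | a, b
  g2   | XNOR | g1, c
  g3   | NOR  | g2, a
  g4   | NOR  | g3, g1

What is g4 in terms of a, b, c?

(((a XNOR b) XNOR c) NOR a) NOR (a XNOR b)

g1 = a XNOR b
g2 = g1 XNOR c = (a XNOR b) XNOR c
g3 = g2 NOR a = ((a XNOR b) XNOR c) NOR a
g4 = g3 NOR g1 = (((a XNOR b) XNOR c) NOR a) NOR (a XNOR b)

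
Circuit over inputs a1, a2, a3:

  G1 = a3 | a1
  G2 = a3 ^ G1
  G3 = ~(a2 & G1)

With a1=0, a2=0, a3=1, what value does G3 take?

G1 = 1 | 0 = 1
G3 = ~(0 & 1) = 1

1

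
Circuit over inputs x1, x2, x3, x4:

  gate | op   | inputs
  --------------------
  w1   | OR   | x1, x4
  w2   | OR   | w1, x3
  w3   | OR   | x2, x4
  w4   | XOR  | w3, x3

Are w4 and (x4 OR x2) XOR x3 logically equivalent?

Yes

w3 = x2 OR x4
w4 = w3 XOR x3 = (x2 OR x4) XOR x3
At x1=0, x2=0, x3=0, x4=0: circuit gives 0, formula gives 0.
At x1=0, x2=0, x3=0, x4=1: circuit gives 1, formula gives 1.
Agrees on all 16 inputs.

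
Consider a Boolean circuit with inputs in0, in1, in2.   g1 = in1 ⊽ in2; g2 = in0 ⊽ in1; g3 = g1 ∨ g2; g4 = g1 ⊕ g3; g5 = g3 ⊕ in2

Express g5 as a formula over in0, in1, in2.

g1 = in1 ⊽ in2
g2 = in0 ⊽ in1
g3 = g1 ∨ g2 = (in1 ⊽ in2) ∨ (in0 ⊽ in1)
g5 = g3 ⊕ in2 = ((in1 ⊽ in2) ∨ (in0 ⊽ in1)) ⊕ in2

((in1 ⊽ in2) ∨ (in0 ⊽ in1)) ⊕ in2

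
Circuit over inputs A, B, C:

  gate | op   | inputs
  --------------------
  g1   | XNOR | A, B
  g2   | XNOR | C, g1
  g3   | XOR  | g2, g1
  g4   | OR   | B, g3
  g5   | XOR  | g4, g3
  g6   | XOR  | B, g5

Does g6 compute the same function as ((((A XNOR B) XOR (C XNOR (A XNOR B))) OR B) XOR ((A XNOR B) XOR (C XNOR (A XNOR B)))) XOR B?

Yes

g1 = A XNOR B
g2 = C XNOR g1 = C XNOR (A XNOR B)
g3 = g2 XOR g1 = (C XNOR (A XNOR B)) XOR (A XNOR B)
g4 = B OR g3 = B OR ((C XNOR (A XNOR B)) XOR (A XNOR B))
g5 = g4 XOR g3 = (B OR ((C XNOR (A XNOR B)) XOR (A XNOR B))) XOR ((C XNOR (A XNOR B)) XOR (A XNOR B))
g6 = B XOR g5 = B XOR ((B OR ((C XNOR (A XNOR B)) XOR (A XNOR B))) XOR ((C XNOR (A XNOR B)) XOR (A XNOR B)))
At A=0, B=0, C=0: circuit gives 0, formula gives 0.
At A=0, B=1, C=0: circuit gives 1, formula gives 1.
Agrees on all 8 inputs.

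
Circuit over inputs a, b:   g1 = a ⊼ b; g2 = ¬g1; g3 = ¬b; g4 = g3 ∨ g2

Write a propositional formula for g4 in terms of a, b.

g1 = a ⊼ b
g2 = ¬g1 = ¬(a ⊼ b)
g3 = ¬b
g4 = g3 ∨ g2 = ¬b ∨ ¬(a ⊼ b)

¬b ∨ ¬(a ⊼ b)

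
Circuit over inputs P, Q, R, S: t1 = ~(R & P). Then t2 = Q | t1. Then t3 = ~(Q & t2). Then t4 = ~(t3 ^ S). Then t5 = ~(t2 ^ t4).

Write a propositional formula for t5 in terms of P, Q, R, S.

~((Q | (~(R & P))) ^ (~((~(Q & (Q | (~(R & P))))) ^ S)))

t1 = ~(R & P)
t2 = Q | t1 = Q | (~(R & P))
t3 = ~(Q & t2) = ~(Q & (Q | (~(R & P))))
t4 = ~(t3 ^ S) = ~((~(Q & (Q | (~(R & P))))) ^ S)
t5 = ~(t2 ^ t4) = ~((Q | (~(R & P))) ^ (~((~(Q & (Q | (~(R & P))))) ^ S)))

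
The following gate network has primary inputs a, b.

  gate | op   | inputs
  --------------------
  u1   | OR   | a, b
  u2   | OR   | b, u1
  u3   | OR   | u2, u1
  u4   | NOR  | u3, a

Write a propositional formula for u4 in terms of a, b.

u1 = a OR b
u2 = b OR u1 = b OR (a OR b)
u3 = u2 OR u1 = (b OR (a OR b)) OR (a OR b)
u4 = u3 NOR a = ((b OR (a OR b)) OR (a OR b)) NOR a

((b OR (a OR b)) OR (a OR b)) NOR a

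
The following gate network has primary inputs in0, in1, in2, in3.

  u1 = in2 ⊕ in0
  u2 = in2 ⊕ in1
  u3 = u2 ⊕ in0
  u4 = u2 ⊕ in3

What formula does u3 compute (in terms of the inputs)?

(in2 ⊕ in1) ⊕ in0

u2 = in2 ⊕ in1
u3 = u2 ⊕ in0 = (in2 ⊕ in1) ⊕ in0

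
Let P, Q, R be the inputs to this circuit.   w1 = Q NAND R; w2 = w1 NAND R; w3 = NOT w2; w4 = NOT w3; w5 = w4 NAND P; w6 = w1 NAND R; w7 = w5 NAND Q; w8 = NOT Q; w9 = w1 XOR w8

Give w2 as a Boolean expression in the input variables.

(Q NAND R) NAND R

w1 = Q NAND R
w2 = w1 NAND R = (Q NAND R) NAND R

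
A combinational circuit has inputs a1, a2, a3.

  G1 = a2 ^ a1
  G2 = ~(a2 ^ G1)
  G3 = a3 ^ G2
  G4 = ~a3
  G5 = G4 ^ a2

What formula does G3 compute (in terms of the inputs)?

G1 = a2 ^ a1
G2 = ~(a2 ^ G1) = ~(a2 ^ (a2 ^ a1))
G3 = a3 ^ G2 = a3 ^ (~(a2 ^ (a2 ^ a1)))

a3 ^ (~(a2 ^ (a2 ^ a1)))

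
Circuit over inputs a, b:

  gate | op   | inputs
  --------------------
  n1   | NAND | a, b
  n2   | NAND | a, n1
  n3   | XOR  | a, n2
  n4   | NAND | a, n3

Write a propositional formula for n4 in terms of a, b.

a NAND (a XOR (a NAND (a NAND b)))

n1 = a NAND b
n2 = a NAND n1 = a NAND (a NAND b)
n3 = a XOR n2 = a XOR (a NAND (a NAND b))
n4 = a NAND n3 = a NAND (a XOR (a NAND (a NAND b)))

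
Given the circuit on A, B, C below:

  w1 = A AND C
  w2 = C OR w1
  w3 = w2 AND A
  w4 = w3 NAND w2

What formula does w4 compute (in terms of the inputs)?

((C OR (A AND C)) AND A) NAND (C OR (A AND C))

w1 = A AND C
w2 = C OR w1 = C OR (A AND C)
w3 = w2 AND A = (C OR (A AND C)) AND A
w4 = w3 NAND w2 = ((C OR (A AND C)) AND A) NAND (C OR (A AND C))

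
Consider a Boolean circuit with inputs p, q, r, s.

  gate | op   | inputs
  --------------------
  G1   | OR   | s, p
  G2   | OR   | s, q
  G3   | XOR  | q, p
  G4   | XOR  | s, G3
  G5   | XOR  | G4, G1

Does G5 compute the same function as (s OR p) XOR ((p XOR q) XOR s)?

Yes

G1 = s OR p
G3 = q XOR p
G4 = s XOR G3 = s XOR (q XOR p)
G5 = G4 XOR G1 = (s XOR (q XOR p)) XOR (s OR p)
At p=0, q=0, r=0, s=0: circuit gives 0, formula gives 0.
At p=0, q=1, r=0, s=0: circuit gives 1, formula gives 1.
Agrees on all 16 inputs.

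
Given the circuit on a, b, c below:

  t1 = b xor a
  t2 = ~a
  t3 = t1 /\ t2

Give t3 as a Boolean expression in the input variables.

(b xor a) /\ ~a

t1 = b xor a
t2 = ~a
t3 = t1 /\ t2 = (b xor a) /\ ~a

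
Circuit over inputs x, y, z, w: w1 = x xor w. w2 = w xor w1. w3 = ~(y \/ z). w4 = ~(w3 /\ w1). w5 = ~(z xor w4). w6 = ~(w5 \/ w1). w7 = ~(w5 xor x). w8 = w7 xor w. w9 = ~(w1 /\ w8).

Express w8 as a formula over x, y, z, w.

w1 = x xor w
w3 = ~(y \/ z)
w4 = ~(w3 /\ w1) = ~((~(y \/ z)) /\ (x xor w))
w5 = ~(z xor w4) = ~(z xor (~((~(y \/ z)) /\ (x xor w))))
w7 = ~(w5 xor x) = ~((~(z xor (~((~(y \/ z)) /\ (x xor w))))) xor x)
w8 = w7 xor w = (~((~(z xor (~((~(y \/ z)) /\ (x xor w))))) xor x)) xor w

(~((~(z xor (~((~(y \/ z)) /\ (x xor w))))) xor x)) xor w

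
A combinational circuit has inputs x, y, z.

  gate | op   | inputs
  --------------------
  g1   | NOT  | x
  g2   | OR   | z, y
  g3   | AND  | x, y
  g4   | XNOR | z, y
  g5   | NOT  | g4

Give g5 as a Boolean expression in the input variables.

NOT (z XNOR y)

g4 = z XNOR y
g5 = NOT g4 = NOT (z XNOR y)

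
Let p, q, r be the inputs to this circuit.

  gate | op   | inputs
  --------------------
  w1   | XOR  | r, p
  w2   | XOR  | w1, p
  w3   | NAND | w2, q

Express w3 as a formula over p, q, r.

((r XOR p) XOR p) NAND q

w1 = r XOR p
w2 = w1 XOR p = (r XOR p) XOR p
w3 = w2 NAND q = ((r XOR p) XOR p) NAND q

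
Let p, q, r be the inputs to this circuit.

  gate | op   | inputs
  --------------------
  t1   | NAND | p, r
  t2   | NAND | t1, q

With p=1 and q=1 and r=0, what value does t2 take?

0

t1 = 1 NAND 0 = 1
t2 = 1 NAND 1 = 0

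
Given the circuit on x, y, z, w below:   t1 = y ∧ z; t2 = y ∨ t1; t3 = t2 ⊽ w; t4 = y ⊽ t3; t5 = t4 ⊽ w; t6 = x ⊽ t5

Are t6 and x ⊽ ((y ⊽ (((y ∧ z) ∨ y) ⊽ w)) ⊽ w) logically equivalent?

Yes

t1 = y ∧ z
t2 = y ∨ t1 = y ∨ (y ∧ z)
t3 = t2 ⊽ w = (y ∨ (y ∧ z)) ⊽ w
t4 = y ⊽ t3 = y ⊽ ((y ∨ (y ∧ z)) ⊽ w)
t5 = t4 ⊽ w = (y ⊽ ((y ∨ (y ∧ z)) ⊽ w)) ⊽ w
t6 = x ⊽ t5 = x ⊽ ((y ⊽ ((y ∨ (y ∧ z)) ⊽ w)) ⊽ w)
At x=0, y=0, z=0, w=0: circuit gives 0, formula gives 0.
At x=0, y=0, z=0, w=1: circuit gives 1, formula gives 1.
Agrees on all 16 inputs.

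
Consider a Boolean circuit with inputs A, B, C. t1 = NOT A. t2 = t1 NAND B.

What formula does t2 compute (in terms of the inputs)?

NOT A NAND B

t1 = NOT A
t2 = t1 NAND B = NOT A NAND B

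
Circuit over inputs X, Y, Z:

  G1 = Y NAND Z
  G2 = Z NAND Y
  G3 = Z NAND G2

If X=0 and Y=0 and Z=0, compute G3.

1

G2 = 0 NAND 0 = 1
G3 = 0 NAND 1 = 1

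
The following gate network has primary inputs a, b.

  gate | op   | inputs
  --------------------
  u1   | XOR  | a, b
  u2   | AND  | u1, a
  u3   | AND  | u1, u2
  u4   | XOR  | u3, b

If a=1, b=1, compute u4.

u1 = 1 XOR 1 = 0
u2 = 0 AND 1 = 0
u3 = 0 AND 0 = 0
u4 = 0 XOR 1 = 1

1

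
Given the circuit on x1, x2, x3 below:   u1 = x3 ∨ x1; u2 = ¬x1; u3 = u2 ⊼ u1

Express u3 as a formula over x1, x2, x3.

u1 = x3 ∨ x1
u2 = ¬x1
u3 = u2 ⊼ u1 = ¬x1 ⊼ (x3 ∨ x1)

¬x1 ⊼ (x3 ∨ x1)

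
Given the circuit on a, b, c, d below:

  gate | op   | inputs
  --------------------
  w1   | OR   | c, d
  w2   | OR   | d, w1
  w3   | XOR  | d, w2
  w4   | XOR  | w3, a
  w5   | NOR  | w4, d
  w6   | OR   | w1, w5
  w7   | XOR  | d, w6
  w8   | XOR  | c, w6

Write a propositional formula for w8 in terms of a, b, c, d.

w1 = c OR d
w2 = d OR w1 = d OR (c OR d)
w3 = d XOR w2 = d XOR (d OR (c OR d))
w4 = w3 XOR a = (d XOR (d OR (c OR d))) XOR a
w5 = w4 NOR d = ((d XOR (d OR (c OR d))) XOR a) NOR d
w6 = w1 OR w5 = (c OR d) OR (((d XOR (d OR (c OR d))) XOR a) NOR d)
w8 = c XOR w6 = c XOR ((c OR d) OR (((d XOR (d OR (c OR d))) XOR a) NOR d))

c XOR ((c OR d) OR (((d XOR (d OR (c OR d))) XOR a) NOR d))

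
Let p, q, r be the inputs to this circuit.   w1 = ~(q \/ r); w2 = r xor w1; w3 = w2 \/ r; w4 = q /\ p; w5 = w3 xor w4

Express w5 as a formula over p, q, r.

((r xor (~(q \/ r))) \/ r) xor (q /\ p)

w1 = ~(q \/ r)
w2 = r xor w1 = r xor (~(q \/ r))
w3 = w2 \/ r = (r xor (~(q \/ r))) \/ r
w4 = q /\ p
w5 = w3 xor w4 = ((r xor (~(q \/ r))) \/ r) xor (q /\ p)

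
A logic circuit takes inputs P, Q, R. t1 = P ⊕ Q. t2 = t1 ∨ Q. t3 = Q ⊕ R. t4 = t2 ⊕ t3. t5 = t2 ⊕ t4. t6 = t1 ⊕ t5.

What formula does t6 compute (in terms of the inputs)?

(P ⊕ Q) ⊕ (((P ⊕ Q) ∨ Q) ⊕ (((P ⊕ Q) ∨ Q) ⊕ (Q ⊕ R)))

t1 = P ⊕ Q
t2 = t1 ∨ Q = (P ⊕ Q) ∨ Q
t3 = Q ⊕ R
t4 = t2 ⊕ t3 = ((P ⊕ Q) ∨ Q) ⊕ (Q ⊕ R)
t5 = t2 ⊕ t4 = ((P ⊕ Q) ∨ Q) ⊕ (((P ⊕ Q) ∨ Q) ⊕ (Q ⊕ R))
t6 = t1 ⊕ t5 = (P ⊕ Q) ⊕ (((P ⊕ Q) ∨ Q) ⊕ (((P ⊕ Q) ∨ Q) ⊕ (Q ⊕ R)))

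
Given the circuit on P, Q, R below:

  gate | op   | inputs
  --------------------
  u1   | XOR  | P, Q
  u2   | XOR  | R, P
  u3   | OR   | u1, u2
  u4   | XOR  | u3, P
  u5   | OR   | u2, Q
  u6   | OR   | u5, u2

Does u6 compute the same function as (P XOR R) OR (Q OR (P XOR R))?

u2 = R XOR P
u5 = u2 OR Q = (R XOR P) OR Q
u6 = u5 OR u2 = ((R XOR P) OR Q) OR (R XOR P)
At P=0, Q=0, R=0: circuit gives 0, formula gives 0.
At P=0, Q=0, R=1: circuit gives 1, formula gives 1.
Agrees on all 8 inputs.

Yes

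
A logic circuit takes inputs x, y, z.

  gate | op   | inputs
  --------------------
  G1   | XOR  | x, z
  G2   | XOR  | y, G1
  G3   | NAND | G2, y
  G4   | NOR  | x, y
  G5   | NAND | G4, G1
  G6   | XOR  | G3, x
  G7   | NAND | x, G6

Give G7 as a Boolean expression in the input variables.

x NAND (((y XOR (x XOR z)) NAND y) XOR x)

G1 = x XOR z
G2 = y XOR G1 = y XOR (x XOR z)
G3 = G2 NAND y = (y XOR (x XOR z)) NAND y
G6 = G3 XOR x = ((y XOR (x XOR z)) NAND y) XOR x
G7 = x NAND G6 = x NAND (((y XOR (x XOR z)) NAND y) XOR x)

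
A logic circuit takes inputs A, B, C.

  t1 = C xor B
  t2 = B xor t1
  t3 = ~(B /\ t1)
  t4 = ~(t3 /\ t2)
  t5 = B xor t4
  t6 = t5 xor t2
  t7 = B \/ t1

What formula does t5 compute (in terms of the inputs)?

B xor (~((~(B /\ (C xor B))) /\ (B xor (C xor B))))

t1 = C xor B
t2 = B xor t1 = B xor (C xor B)
t3 = ~(B /\ t1) = ~(B /\ (C xor B))
t4 = ~(t3 /\ t2) = ~((~(B /\ (C xor B))) /\ (B xor (C xor B)))
t5 = B xor t4 = B xor (~((~(B /\ (C xor B))) /\ (B xor (C xor B))))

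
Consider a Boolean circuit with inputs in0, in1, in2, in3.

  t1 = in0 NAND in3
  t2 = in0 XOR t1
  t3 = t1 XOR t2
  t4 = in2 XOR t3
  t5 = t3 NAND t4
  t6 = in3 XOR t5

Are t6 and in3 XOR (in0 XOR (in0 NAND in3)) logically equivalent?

t1 = in0 NAND in3
t2 = in0 XOR t1 = in0 XOR (in0 NAND in3)
t3 = t1 XOR t2 = (in0 NAND in3) XOR (in0 XOR (in0 NAND in3))
t4 = in2 XOR t3 = in2 XOR ((in0 NAND in3) XOR (in0 XOR (in0 NAND in3)))
t5 = t3 NAND t4 = ((in0 NAND in3) XOR (in0 XOR (in0 NAND in3))) NAND (in2 XOR ((in0 NAND in3) XOR (in0 XOR (in0 NAND in3))))
t6 = in3 XOR t5 = in3 XOR (((in0 NAND in3) XOR (in0 XOR (in0 NAND in3))) NAND (in2 XOR ((in0 NAND in3) XOR (in0 XOR (in0 NAND in3)))))
At in0=1, in1=0, in2=0, in3=1: circuit gives 1, formula gives 0.

No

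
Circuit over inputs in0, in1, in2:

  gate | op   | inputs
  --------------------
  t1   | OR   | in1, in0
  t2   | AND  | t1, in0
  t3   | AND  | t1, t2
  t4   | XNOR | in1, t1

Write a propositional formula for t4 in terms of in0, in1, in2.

in1 XNOR (in1 OR in0)

t1 = in1 OR in0
t4 = in1 XNOR t1 = in1 XNOR (in1 OR in0)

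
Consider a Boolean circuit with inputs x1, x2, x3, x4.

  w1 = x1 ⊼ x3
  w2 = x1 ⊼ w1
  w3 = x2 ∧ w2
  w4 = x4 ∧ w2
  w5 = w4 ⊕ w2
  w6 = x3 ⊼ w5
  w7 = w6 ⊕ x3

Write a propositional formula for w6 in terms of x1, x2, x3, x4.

x3 ⊼ ((x4 ∧ (x1 ⊼ (x1 ⊼ x3))) ⊕ (x1 ⊼ (x1 ⊼ x3)))

w1 = x1 ⊼ x3
w2 = x1 ⊼ w1 = x1 ⊼ (x1 ⊼ x3)
w4 = x4 ∧ w2 = x4 ∧ (x1 ⊼ (x1 ⊼ x3))
w5 = w4 ⊕ w2 = (x4 ∧ (x1 ⊼ (x1 ⊼ x3))) ⊕ (x1 ⊼ (x1 ⊼ x3))
w6 = x3 ⊼ w5 = x3 ⊼ ((x4 ∧ (x1 ⊼ (x1 ⊼ x3))) ⊕ (x1 ⊼ (x1 ⊼ x3)))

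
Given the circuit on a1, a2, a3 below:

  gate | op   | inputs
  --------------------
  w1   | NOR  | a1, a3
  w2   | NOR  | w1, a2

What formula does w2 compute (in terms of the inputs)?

w1 = a1 NOR a3
w2 = w1 NOR a2 = (a1 NOR a3) NOR a2

(a1 NOR a3) NOR a2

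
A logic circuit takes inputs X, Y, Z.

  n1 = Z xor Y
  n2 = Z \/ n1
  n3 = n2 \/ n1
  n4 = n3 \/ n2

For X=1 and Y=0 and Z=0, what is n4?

n1 = 0 xor 0 = 0
n2 = 0 \/ 0 = 0
n3 = 0 \/ 0 = 0
n4 = 0 \/ 0 = 0

0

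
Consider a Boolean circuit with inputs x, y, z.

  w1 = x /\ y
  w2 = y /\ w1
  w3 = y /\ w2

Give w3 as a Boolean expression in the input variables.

y /\ (y /\ (x /\ y))

w1 = x /\ y
w2 = y /\ w1 = y /\ (x /\ y)
w3 = y /\ w2 = y /\ (y /\ (x /\ y))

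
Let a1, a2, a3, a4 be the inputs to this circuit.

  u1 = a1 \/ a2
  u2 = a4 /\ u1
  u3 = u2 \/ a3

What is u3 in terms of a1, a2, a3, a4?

(a4 /\ (a1 \/ a2)) \/ a3

u1 = a1 \/ a2
u2 = a4 /\ u1 = a4 /\ (a1 \/ a2)
u3 = u2 \/ a3 = (a4 /\ (a1 \/ a2)) \/ a3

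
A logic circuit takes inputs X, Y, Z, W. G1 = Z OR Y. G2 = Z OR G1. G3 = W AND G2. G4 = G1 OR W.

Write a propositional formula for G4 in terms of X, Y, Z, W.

(Z OR Y) OR W

G1 = Z OR Y
G4 = G1 OR W = (Z OR Y) OR W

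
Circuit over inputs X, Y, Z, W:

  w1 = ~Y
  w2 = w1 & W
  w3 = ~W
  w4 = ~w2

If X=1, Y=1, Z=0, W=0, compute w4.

1

w1 = ~1 = 0
w2 = 0 & 0 = 0
w4 = ~0 = 1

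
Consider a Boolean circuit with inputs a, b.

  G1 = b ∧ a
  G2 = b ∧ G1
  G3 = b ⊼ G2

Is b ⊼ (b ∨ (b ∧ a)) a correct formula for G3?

G1 = b ∧ a
G2 = b ∧ G1 = b ∧ (b ∧ a)
G3 = b ⊼ G2 = b ⊼ (b ∧ (b ∧ a))
At a=0, b=1: circuit gives 1, formula gives 0.

No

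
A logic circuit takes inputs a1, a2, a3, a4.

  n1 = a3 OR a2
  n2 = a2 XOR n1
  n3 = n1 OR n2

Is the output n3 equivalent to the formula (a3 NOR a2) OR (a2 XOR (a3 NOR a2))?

n1 = a3 OR a2
n2 = a2 XOR n1 = a2 XOR (a3 OR a2)
n3 = n1 OR n2 = (a3 OR a2) OR (a2 XOR (a3 OR a2))
At a1=0, a2=0, a3=0, a4=0: circuit gives 0, formula gives 1.

No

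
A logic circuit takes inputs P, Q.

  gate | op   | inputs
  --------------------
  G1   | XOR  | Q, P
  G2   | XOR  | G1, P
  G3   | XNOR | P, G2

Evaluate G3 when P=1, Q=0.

G1 = 0 XOR 1 = 1
G2 = 1 XOR 1 = 0
G3 = 1 XNOR 0 = 0

0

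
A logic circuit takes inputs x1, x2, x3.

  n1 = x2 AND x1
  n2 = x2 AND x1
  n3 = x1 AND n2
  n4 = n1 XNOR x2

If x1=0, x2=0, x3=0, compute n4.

1

n1 = 0 AND 0 = 0
n4 = 0 XNOR 0 = 1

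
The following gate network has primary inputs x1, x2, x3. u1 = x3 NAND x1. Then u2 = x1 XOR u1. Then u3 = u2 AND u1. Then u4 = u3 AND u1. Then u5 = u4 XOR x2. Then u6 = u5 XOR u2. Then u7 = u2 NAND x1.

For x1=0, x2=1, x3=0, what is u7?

u1 = 0 NAND 0 = 1
u2 = 0 XOR 1 = 1
u7 = 1 NAND 0 = 1

1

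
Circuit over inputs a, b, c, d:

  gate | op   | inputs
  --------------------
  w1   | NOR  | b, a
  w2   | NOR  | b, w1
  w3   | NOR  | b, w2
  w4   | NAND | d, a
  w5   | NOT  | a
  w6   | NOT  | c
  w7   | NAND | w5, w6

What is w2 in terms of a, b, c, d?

w1 = b NOR a
w2 = b NOR w1 = b NOR (b NOR a)

b NOR (b NOR a)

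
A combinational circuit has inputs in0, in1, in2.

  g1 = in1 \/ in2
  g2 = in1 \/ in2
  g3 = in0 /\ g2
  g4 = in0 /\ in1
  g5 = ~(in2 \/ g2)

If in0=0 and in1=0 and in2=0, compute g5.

1

g2 = 0 \/ 0 = 0
g5 = ~(0 \/ 0) = 1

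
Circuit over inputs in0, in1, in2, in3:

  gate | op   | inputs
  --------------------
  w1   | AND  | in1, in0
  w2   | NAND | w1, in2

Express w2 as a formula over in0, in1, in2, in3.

w1 = in1 AND in0
w2 = w1 NAND in2 = (in1 AND in0) NAND in2

(in1 AND in0) NAND in2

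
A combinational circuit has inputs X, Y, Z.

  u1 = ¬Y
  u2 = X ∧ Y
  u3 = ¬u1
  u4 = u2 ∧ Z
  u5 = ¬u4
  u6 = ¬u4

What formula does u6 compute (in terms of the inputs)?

u2 = X ∧ Y
u4 = u2 ∧ Z = (X ∧ Y) ∧ Z
u6 = ¬u4 = ¬((X ∧ Y) ∧ Z)

¬((X ∧ Y) ∧ Z)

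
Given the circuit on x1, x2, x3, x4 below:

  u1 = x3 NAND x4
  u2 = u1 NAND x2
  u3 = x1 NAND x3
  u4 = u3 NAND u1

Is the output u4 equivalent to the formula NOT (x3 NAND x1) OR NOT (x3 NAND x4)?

u1 = x3 NAND x4
u3 = x1 NAND x3
u4 = u3 NAND u1 = (x1 NAND x3) NAND (x3 NAND x4)
At x1=0, x2=0, x3=0, x4=0: circuit gives 0, formula gives 0.
At x1=0, x2=0, x3=1, x4=1: circuit gives 1, formula gives 1.
Agrees on all 16 inputs.

Yes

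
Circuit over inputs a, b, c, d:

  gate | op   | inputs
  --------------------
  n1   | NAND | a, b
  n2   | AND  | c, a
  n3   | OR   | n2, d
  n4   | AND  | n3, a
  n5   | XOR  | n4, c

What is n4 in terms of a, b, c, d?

((c AND a) OR d) AND a

n2 = c AND a
n3 = n2 OR d = (c AND a) OR d
n4 = n3 AND a = ((c AND a) OR d) AND a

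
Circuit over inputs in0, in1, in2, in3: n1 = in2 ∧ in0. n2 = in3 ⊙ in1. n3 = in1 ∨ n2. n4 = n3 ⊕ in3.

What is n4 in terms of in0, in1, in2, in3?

n2 = in3 ⊙ in1
n3 = in1 ∨ n2 = in1 ∨ (in3 ⊙ in1)
n4 = n3 ⊕ in3 = (in1 ∨ (in3 ⊙ in1)) ⊕ in3

(in1 ∨ (in3 ⊙ in1)) ⊕ in3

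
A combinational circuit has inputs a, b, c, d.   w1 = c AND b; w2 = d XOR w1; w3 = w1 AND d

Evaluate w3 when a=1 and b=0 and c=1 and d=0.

w1 = 1 AND 0 = 0
w3 = 0 AND 0 = 0

0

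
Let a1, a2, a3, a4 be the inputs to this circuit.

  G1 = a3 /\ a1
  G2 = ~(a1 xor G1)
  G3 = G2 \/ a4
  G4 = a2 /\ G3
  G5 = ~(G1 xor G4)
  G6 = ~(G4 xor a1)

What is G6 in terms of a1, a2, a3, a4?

G1 = a3 /\ a1
G2 = ~(a1 xor G1) = ~(a1 xor (a3 /\ a1))
G3 = G2 \/ a4 = (~(a1 xor (a3 /\ a1))) \/ a4
G4 = a2 /\ G3 = a2 /\ ((~(a1 xor (a3 /\ a1))) \/ a4)
G6 = ~(G4 xor a1) = ~((a2 /\ ((~(a1 xor (a3 /\ a1))) \/ a4)) xor a1)

~((a2 /\ ((~(a1 xor (a3 /\ a1))) \/ a4)) xor a1)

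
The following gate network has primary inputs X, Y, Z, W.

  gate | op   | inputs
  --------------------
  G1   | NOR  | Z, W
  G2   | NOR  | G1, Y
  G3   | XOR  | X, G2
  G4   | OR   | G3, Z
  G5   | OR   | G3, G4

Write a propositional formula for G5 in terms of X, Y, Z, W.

G1 = Z NOR W
G2 = G1 NOR Y = (Z NOR W) NOR Y
G3 = X XOR G2 = X XOR ((Z NOR W) NOR Y)
G4 = G3 OR Z = (X XOR ((Z NOR W) NOR Y)) OR Z
G5 = G3 OR G4 = (X XOR ((Z NOR W) NOR Y)) OR ((X XOR ((Z NOR W) NOR Y)) OR Z)

(X XOR ((Z NOR W) NOR Y)) OR ((X XOR ((Z NOR W) NOR Y)) OR Z)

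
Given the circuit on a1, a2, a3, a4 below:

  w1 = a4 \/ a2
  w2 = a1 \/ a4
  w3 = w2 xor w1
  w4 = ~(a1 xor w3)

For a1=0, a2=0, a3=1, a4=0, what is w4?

1

w1 = 0 \/ 0 = 0
w2 = 0 \/ 0 = 0
w3 = 0 xor 0 = 0
w4 = ~(0 xor 0) = 1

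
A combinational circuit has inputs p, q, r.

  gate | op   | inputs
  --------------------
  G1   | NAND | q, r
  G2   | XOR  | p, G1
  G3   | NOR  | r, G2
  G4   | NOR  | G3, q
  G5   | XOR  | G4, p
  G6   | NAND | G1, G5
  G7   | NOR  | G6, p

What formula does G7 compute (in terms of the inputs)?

G1 = q NAND r
G2 = p XOR G1 = p XOR (q NAND r)
G3 = r NOR G2 = r NOR (p XOR (q NAND r))
G4 = G3 NOR q = (r NOR (p XOR (q NAND r))) NOR q
G5 = G4 XOR p = ((r NOR (p XOR (q NAND r))) NOR q) XOR p
G6 = G1 NAND G5 = (q NAND r) NAND (((r NOR (p XOR (q NAND r))) NOR q) XOR p)
G7 = G6 NOR p = ((q NAND r) NAND (((r NOR (p XOR (q NAND r))) NOR q) XOR p)) NOR p

((q NAND r) NAND (((r NOR (p XOR (q NAND r))) NOR q) XOR p)) NOR p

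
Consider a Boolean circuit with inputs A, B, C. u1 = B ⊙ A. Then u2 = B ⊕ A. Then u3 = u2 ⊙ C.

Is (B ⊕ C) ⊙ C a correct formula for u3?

u2 = B ⊕ A
u3 = u2 ⊙ C = (B ⊕ A) ⊙ C
At A=0, B=0, C=1: circuit gives 0, formula gives 1.

No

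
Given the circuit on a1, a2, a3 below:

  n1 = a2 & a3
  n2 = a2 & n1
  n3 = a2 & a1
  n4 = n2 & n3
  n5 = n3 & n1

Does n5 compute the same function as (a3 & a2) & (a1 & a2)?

n1 = a2 & a3
n3 = a2 & a1
n5 = n3 & n1 = (a2 & a1) & (a2 & a3)
At a1=0, a2=0, a3=0: circuit gives 0, formula gives 0.
At a1=1, a2=1, a3=1: circuit gives 1, formula gives 1.
Agrees on all 8 inputs.

Yes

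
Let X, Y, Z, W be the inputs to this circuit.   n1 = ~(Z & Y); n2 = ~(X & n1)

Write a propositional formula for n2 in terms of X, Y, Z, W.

n1 = ~(Z & Y)
n2 = ~(X & n1) = ~(X & (~(Z & Y)))

~(X & (~(Z & Y)))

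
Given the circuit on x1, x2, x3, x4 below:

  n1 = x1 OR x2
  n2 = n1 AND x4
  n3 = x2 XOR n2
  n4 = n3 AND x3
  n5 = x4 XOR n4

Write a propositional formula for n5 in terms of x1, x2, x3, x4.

x4 XOR ((x2 XOR ((x1 OR x2) AND x4)) AND x3)

n1 = x1 OR x2
n2 = n1 AND x4 = (x1 OR x2) AND x4
n3 = x2 XOR n2 = x2 XOR ((x1 OR x2) AND x4)
n4 = n3 AND x3 = (x2 XOR ((x1 OR x2) AND x4)) AND x3
n5 = x4 XOR n4 = x4 XOR ((x2 XOR ((x1 OR x2) AND x4)) AND x3)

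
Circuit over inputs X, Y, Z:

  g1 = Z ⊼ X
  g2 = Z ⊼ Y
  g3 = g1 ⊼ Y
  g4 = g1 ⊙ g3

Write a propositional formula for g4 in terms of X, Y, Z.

g1 = Z ⊼ X
g3 = g1 ⊼ Y = (Z ⊼ X) ⊼ Y
g4 = g1 ⊙ g3 = (Z ⊼ X) ⊙ ((Z ⊼ X) ⊼ Y)

(Z ⊼ X) ⊙ ((Z ⊼ X) ⊼ Y)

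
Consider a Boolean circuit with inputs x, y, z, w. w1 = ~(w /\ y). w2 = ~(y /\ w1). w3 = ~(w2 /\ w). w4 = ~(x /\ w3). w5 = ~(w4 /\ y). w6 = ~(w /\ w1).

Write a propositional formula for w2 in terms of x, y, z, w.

~(y /\ (~(w /\ y)))

w1 = ~(w /\ y)
w2 = ~(y /\ w1) = ~(y /\ (~(w /\ y)))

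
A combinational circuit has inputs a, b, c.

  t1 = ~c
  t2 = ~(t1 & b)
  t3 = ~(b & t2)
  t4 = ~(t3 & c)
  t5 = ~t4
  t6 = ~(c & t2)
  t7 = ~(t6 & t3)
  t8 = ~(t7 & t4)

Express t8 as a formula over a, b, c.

t1 = ~c
t2 = ~(t1 & b) = ~(~c & b)
t3 = ~(b & t2) = ~(b & (~(~c & b)))
t4 = ~(t3 & c) = ~((~(b & (~(~c & b)))) & c)
t6 = ~(c & t2) = ~(c & (~(~c & b)))
t7 = ~(t6 & t3) = ~((~(c & (~(~c & b)))) & (~(b & (~(~c & b)))))
t8 = ~(t7 & t4) = ~((~((~(c & (~(~c & b)))) & (~(b & (~(~c & b)))))) & (~((~(b & (~(~c & b)))) & c)))

~((~((~(c & (~(~c & b)))) & (~(b & (~(~c & b)))))) & (~((~(b & (~(~c & b)))) & c)))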